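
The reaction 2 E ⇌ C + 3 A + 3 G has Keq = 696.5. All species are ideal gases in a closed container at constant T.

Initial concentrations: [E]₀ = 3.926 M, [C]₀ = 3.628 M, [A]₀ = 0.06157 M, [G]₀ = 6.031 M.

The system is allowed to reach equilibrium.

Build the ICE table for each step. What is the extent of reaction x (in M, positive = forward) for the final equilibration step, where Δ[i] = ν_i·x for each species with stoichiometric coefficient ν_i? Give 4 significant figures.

Q₀ = 0.01205 vs Keq = 696.5 ⇒ Q<K, forward
Step 1:
                   E          C          A          G
  Initial      3.926      3.628    0.06157      6.031
  Change     -0.9726     0.4863      1.459      1.459
  Equil        2.953      4.114       1.52       7.49
  solve Keq expr → x = 0.4863; check Q = 696.5

x = 0.4863 M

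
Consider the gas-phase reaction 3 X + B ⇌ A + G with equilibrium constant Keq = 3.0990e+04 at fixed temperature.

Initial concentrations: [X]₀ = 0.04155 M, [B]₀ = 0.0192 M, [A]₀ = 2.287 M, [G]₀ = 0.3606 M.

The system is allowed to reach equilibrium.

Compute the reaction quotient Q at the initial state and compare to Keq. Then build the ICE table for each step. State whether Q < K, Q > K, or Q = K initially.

Q₀ = 5.9879e+05; Q > K (proceeds reverse)

Q₀ = 5.9879e+05 vs Keq = 3.0990e+04 ⇒ Q>K, reverse
Step 1:
                   X          B          A          G
  I          0.04155     0.0192      2.287     0.3606
  C          0.04798    0.01599   -0.01599   -0.01599
  E          0.08953    0.03519      2.271     0.3446
  solve Keq expr → x = -0.01599; check Q = 3.0990e+04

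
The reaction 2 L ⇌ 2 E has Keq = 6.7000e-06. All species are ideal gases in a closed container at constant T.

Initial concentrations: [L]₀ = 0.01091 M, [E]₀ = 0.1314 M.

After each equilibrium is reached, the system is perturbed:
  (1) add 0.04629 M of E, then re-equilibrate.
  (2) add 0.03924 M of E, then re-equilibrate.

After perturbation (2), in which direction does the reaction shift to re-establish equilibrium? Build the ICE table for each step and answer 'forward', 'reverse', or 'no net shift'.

Q₀ = 145.1 vs Keq = 6.7000e-06 ⇒ Q>K, reverse
Step 1:
                    L           E
  Initial     0.01091      0.1314
  Change        0.131      -0.131
  Equil        0.1419  3.6741e-04
  solve Keq expr → x = -0.06552; check Q = 6.7000e-06
Then add 0.04629 M of E.
Step 2:
                    L           E
  Initial      0.1419     0.04666
  Change      0.04617    -0.04617
  Equil        0.1881  4.8692e-04
  solve Keq expr → x = -0.02309; check Q = 6.7000e-06
Then add 0.03924 M of E.
Step 3:
                    L           E
  Initial      0.1881     0.03973
  Change      0.03914    -0.03914
  Equil        0.2273  5.8823e-04
  solve Keq expr → x = -0.01957; check Q = 6.7000e-06

Direction: reverse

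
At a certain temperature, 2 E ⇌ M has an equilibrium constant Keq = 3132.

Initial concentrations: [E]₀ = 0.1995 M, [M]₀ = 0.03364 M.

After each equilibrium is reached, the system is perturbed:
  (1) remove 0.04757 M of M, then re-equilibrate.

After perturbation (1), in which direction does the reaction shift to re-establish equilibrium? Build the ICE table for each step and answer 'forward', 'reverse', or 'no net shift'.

Direction: forward

Q₀ = 0.8452 vs Keq = 3132 ⇒ Q<K, forward
Step 1:
                  E         M
  I          0.1995   0.03364
  C         -0.1931   0.09653
  E        0.006447    0.1302
  solve Keq expr → x = 0.09653; check Q = 3132
Then remove 0.04757 M of M.
Step 2:
                  E         M
  I        0.006447    0.0826
  C       -0.001291 6.4567e-04
  E        0.005155   0.08324
  solve Keq expr → x = 6.4567e-04; check Q = 3132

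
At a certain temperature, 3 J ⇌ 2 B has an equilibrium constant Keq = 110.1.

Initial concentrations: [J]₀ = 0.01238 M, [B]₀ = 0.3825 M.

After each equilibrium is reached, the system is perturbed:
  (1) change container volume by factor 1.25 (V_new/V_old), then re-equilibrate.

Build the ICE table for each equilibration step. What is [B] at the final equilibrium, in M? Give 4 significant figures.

[B]_eq = 0.2565 M

Q₀ = 7.7108e+04 vs Keq = 110.1 ⇒ Q>K, reverse
Step 1:
                  J         B
  I         0.01238    0.3825
  C         0.08625   -0.0575
  E         0.09863     0.325
  solve Keq expr → x = -0.02875; check Q = 110.1
Then change container volume by factor 1.25 (V_new/V_old).
Step 2:
                  J         B
  I          0.0789      0.26
  C        0.005318 -0.003545
  E         0.08422    0.2565
  solve Keq expr → x = -0.001773; check Q = 110.1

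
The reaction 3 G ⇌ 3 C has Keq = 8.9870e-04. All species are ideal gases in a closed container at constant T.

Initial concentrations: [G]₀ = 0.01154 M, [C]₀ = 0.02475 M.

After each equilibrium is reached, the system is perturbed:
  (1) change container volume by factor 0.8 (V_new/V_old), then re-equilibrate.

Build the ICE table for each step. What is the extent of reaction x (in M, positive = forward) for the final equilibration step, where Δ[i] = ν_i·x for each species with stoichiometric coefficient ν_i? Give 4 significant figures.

Q₀ = 9.865 vs Keq = 8.9870e-04 ⇒ Q>K, reverse
Step 1:
                    G           C
  I           0.01154     0.02475
  C           0.02156    -0.02156
  E            0.0331    0.003194
  solve Keq expr → x = -0.007185; check Q = 8.9870e-04
Then change container volume by factor 0.8 (V_new/V_old).
Step 2:
                    G           C
  I           0.04137    0.003992
  C                 0           0
  E           0.04137    0.003992
  solve Keq expr → x = 0; check Q = 8.9870e-04

x = 0 M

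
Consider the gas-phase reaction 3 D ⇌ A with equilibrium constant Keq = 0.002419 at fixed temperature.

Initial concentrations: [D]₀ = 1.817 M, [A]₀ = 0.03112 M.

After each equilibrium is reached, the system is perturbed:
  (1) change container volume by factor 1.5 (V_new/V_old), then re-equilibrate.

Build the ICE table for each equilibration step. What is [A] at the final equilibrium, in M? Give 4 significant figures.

[A]_eq = 0.004828 M

Q₀ = 0.005188 vs Keq = 0.002419 ⇒ Q>K, reverse
Step 1:
                   D          A
  init         1.817    0.03112
  Δ          0.04641   -0.01547
  eq           1.863    0.01565
  solve Keq expr → x = -0.01547; check Q = 0.002419
Then change container volume by factor 1.5 (V_new/V_old).
Step 2:
                   D          A
  init         1.242    0.01043
  Δ          0.01682  -0.005606
  eq           1.259   0.004828
  solve Keq expr → x = -0.005606; check Q = 0.002419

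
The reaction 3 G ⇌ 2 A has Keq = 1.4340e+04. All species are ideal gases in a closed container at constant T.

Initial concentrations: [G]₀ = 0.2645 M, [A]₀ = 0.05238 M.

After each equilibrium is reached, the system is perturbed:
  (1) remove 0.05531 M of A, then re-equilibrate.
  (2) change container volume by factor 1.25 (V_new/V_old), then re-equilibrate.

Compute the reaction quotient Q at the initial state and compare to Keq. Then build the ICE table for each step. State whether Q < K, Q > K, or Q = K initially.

Q₀ = 0.1483; Q < K (proceeds forward)

Q₀ = 0.1483 vs Keq = 1.4340e+04 ⇒ Q<K, forward
Step 1:
                   G          A
  init        0.2645    0.05238
  Δ          -0.2496     0.1664
  eq         0.01494     0.2188
  solve Keq expr → x = 0.08319; check Q = 1.4340e+04
Then remove 0.05531 M of A.
Step 2:
                   G          A
  init       0.01494     0.1634
  Δ        -0.002554   0.001703
  eq         0.01239     0.1651
  solve Keq expr → x = 8.5127e-04; check Q = 1.4340e+04
Then change container volume by factor 1.25 (V_new/V_old).
Step 3:
                   G          A
  init      0.009912     0.1321
  Δ       7.3880e-04 -4.9253e-04
  eq         0.01065     0.1316
  solve Keq expr → x = -2.4627e-04; check Q = 1.4340e+04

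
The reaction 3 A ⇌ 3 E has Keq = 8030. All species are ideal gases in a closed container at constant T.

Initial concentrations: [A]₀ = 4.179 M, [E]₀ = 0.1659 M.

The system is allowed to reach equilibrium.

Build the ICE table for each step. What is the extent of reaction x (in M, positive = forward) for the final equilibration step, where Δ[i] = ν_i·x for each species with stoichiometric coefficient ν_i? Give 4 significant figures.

x = 1.324 M

Q₀ = 6.2564e-05 vs Keq = 8030 ⇒ Q<K, forward
Step 1:
                   A          E
  Initial      4.179     0.1659
  Change      -3.972      3.972
  Equil       0.2067      4.138
  solve Keq expr → x = 1.324; check Q = 8030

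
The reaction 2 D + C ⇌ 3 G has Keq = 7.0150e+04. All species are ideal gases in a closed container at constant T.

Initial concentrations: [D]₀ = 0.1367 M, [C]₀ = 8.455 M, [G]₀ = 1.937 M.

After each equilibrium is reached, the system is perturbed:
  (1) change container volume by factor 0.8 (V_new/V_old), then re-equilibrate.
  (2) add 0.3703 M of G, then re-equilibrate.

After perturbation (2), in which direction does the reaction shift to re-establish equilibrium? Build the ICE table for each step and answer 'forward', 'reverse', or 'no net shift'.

Direction: reverse

Q₀ = 46 vs Keq = 7.0150e+04 ⇒ Q<K, forward
Step 1:
                   D          C          G
  Initial     0.1367      8.455      1.937
  Change     -0.1326   -0.06632     0.1989
  Equil     0.004069      8.389      2.136
  solve Keq expr → x = 0.06632; check Q = 7.0150e+04
Then change container volume by factor 0.8 (V_new/V_old).
Step 2:
                   D          C          G
  Initial   0.005087      10.49       2.67
  Change           0          0          0
  Equil     0.005087      10.49       2.67
  solve Keq expr → x = 0; check Q = 7.0150e+04
Then add 0.3703 M of G.
Step 3:
                   D          C          G
  Initial   0.005087      10.49       3.04
  Change    0.001089 5.4449e-04  -0.001633
  Equil     0.006176      10.49      3.039
  solve Keq expr → x = -5.4449e-04; check Q = 7.0150e+04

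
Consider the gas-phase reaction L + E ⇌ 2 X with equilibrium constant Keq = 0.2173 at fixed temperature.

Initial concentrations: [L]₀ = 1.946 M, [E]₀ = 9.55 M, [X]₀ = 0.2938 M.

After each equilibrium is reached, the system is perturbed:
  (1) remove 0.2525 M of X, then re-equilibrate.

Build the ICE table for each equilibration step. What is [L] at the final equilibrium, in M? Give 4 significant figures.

[L]_eq = 1.207 M

Q₀ = 0.004645 vs Keq = 0.2173 ⇒ Q<K, forward
Step 1:
                    L           E           X
  init          1.946        9.55      0.2938
  Δ           -0.6461     -0.6461       1.292
  eq              1.3       8.904       1.586
  solve Keq expr → x = 0.6461; check Q = 0.2173
Then remove 0.2525 M of X.
Step 2:
                    L           E           X
  init            1.3       8.904       1.333
  Δ          -0.09326    -0.09326      0.1865
  eq            1.207       8.811        1.52
  solve Keq expr → x = 0.09326; check Q = 0.2173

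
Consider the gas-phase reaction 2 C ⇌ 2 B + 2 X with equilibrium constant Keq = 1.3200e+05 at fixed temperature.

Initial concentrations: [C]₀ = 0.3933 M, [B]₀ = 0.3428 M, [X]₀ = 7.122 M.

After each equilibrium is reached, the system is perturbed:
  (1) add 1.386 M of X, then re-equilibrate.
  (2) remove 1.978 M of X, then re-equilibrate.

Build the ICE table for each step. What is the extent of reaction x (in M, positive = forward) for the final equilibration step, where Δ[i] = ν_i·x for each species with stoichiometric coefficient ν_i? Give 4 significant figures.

Q₀ = 38.53 vs Keq = 1.3200e+05 ⇒ Q<K, forward
Step 1:
                  C         B         X
  I          0.3933    0.3428     7.122
  C         -0.3784    0.3784    0.3784
  E         0.01489    0.7212       7.5
  solve Keq expr → x = 0.1892; check Q = 1.3200e+05
Then add 1.386 M of X.
Step 2:
                  C         B         X
  I         0.01489    0.7212     8.886
  C         0.00268  -0.00268  -0.00268
  E         0.01757    0.7185     8.884
  solve Keq expr → x = -0.00134; check Q = 1.3200e+05
Then remove 1.978 M of X.
Step 3:
                  C         B         X
  I         0.01757    0.7185     6.906
  C       -0.003831  0.003831  0.003831
  E         0.01374    0.7224      6.91
  solve Keq expr → x = 0.001916; check Q = 1.3200e+05

x = 0.001916 M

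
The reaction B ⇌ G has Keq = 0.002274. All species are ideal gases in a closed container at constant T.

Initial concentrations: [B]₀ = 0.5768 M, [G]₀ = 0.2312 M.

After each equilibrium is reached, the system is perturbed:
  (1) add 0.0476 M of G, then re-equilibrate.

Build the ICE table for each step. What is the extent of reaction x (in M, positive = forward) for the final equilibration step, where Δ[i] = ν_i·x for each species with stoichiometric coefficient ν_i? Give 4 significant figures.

Q₀ = 0.4008 vs Keq = 0.002274 ⇒ Q>K, reverse
Step 1:
                   B          G
  init        0.5768     0.2312
  Δ           0.2294    -0.2294
  eq          0.8062   0.001833
  solve Keq expr → x = -0.2294; check Q = 0.002274
Then add 0.0476 M of G.
Step 2:
                   B          G
  init        0.8062    0.04943
  Δ          0.04749   -0.04749
  eq          0.8537   0.001941
  solve Keq expr → x = -0.04749; check Q = 0.002274

x = -0.04749 M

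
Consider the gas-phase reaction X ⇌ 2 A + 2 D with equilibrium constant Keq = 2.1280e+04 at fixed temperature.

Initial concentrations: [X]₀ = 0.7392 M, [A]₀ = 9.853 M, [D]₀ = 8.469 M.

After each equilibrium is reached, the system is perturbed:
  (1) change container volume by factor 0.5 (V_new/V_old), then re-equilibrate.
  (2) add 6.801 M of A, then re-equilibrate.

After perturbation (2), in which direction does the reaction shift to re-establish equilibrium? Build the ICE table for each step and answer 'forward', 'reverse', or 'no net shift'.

Direction: reverse

Q₀ = 9420 vs Keq = 2.1280e+04 ⇒ Q<K, forward
Step 1:
                    X           A           D
  I            0.7392       9.853       8.469
  C           -0.3125       0.625       0.625
  E            0.4267       10.48       9.094
  solve Keq expr → x = 0.3125; check Q = 2.1280e+04
Then change container volume by factor 0.5 (V_new/V_old).
Step 2:
                    X           A           D
  I            0.8534       20.96       18.19
  C             1.945       -3.89       -3.89
  E             2.798       17.07        14.3
  solve Keq expr → x = -1.945; check Q = 2.1280e+04
Then add 6.801 M of A.
Step 3:
                    X           A           D
  I             2.798       23.87        14.3
  C             0.856      -1.712      -1.712
  E             3.654       22.16       12.59
  solve Keq expr → x = -0.856; check Q = 2.1280e+04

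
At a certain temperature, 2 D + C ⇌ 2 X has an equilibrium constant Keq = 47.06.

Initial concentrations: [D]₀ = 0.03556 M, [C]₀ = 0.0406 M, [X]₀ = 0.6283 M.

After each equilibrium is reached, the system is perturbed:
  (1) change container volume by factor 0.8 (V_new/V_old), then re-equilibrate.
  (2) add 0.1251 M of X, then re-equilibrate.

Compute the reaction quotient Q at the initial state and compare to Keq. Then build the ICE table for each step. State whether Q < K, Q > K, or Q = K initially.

Q₀ = 7689; Q > K (proceeds reverse)

Q₀ = 7689 vs Keq = 47.06 ⇒ Q>K, reverse
Step 1:
                    D           C           X
  init        0.03556      0.0406      0.6283
  Δ            0.1606     0.08028     -0.1606
  eq           0.1961      0.1209      0.4677
  solve Keq expr → x = -0.08028; check Q = 47.06
Then change container volume by factor 0.8 (V_new/V_old).
Step 2:
                    D           C           X
  init         0.2451      0.1511      0.5847
  Δ           -0.0147   -0.007348      0.0147
  eq           0.2304      0.1437      0.5994
  solve Keq expr → x = 0.007348; check Q = 47.06
Then add 0.1251 M of X.
Step 3:
                    D           C           X
  init         0.2304      0.1437      0.7245
  Δ           0.02641      0.0132    -0.02641
  eq           0.2569       0.157      0.6981
  solve Keq expr → x = -0.0132; check Q = 47.06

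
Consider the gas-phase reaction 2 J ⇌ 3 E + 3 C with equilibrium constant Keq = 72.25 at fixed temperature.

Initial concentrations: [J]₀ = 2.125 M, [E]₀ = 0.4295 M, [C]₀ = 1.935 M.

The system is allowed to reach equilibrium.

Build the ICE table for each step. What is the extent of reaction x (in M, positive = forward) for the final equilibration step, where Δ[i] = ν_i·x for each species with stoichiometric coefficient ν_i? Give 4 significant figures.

Q₀ = 0.1271 vs Keq = 72.25 ⇒ Q<K, forward
Step 1:
                   J          E          C
  Initial      2.125     0.4295      1.935
  Change     -0.7913      1.187      1.187
  Equil        1.334      1.616      3.122
  solve Keq expr → x = 0.3956; check Q = 72.25

x = 0.3956 M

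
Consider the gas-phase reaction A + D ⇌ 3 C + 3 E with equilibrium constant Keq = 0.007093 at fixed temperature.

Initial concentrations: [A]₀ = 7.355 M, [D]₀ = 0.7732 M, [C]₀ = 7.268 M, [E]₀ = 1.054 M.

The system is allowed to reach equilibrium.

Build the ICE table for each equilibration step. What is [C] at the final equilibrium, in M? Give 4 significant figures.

[C]_eq = 6.276 M

Q₀ = 79.05 vs Keq = 0.007093 ⇒ Q>K, reverse
Step 1:
                    A           D           C           E
  init          7.355      0.7732       7.268       1.054
  Δ            0.3305      0.3305     -0.9916     -0.9916
  eq            7.686       1.104       6.276     0.06243
  solve Keq expr → x = -0.3305; check Q = 0.007093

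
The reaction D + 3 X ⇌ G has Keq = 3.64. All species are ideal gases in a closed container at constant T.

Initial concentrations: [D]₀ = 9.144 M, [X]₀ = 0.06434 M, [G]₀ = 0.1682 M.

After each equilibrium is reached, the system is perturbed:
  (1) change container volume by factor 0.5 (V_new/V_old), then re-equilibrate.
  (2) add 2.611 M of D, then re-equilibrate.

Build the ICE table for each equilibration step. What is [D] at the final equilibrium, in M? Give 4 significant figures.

[D]_eq = 20.91 M

Q₀ = 69.06 vs Keq = 3.64 ⇒ Q>K, reverse
Step 1:
                    D           X           G
  I             9.144     0.06434      0.1682
  C           0.03183     0.09549    -0.03183
  E             9.176      0.1598      0.1364
  solve Keq expr → x = -0.03183; check Q = 3.64
Then change container volume by factor 0.5 (V_new/V_old).
Step 2:
                    D           X           G
  I             18.35      0.3197      0.2727
  C          -0.05014     -0.1504     0.05014
  E              18.3      0.1692      0.3229
  solve Keq expr → x = 0.05014; check Q = 3.64
Then add 2.611 M of D.
Step 3:
                    D           X           G
  I             20.91      0.1692      0.3229
  C         -0.002322   -0.006965    0.002322
  E             20.91      0.1623      0.3252
  solve Keq expr → x = 0.002322; check Q = 3.64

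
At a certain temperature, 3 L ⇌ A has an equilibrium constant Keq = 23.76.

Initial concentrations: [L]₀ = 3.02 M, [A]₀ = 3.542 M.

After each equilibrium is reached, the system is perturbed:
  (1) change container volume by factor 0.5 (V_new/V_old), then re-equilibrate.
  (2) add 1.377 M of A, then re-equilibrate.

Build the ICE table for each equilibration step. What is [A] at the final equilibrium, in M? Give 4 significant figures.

Q₀ = 0.1286 vs Keq = 23.76 ⇒ Q<K, forward
Step 1:
                   L          A
  I             3.02      3.542
  C           -2.452     0.8173
  E           0.5682      4.359
  solve Keq expr → x = 0.8173; check Q = 23.76
Then change container volume by factor 0.5 (V_new/V_old).
Step 2:
                   L          A
  I            1.136      8.719
  C          -0.4168     0.1389
  E           0.7197      8.857
  solve Keq expr → x = 0.1389; check Q = 23.76
Then add 1.377 M of A.
Step 3:
                   L          A
  I           0.7197      10.23
  C          0.03523   -0.01174
  E           0.7549      10.22
  solve Keq expr → x = -0.01174; check Q = 23.76

[A]_eq = 10.22 M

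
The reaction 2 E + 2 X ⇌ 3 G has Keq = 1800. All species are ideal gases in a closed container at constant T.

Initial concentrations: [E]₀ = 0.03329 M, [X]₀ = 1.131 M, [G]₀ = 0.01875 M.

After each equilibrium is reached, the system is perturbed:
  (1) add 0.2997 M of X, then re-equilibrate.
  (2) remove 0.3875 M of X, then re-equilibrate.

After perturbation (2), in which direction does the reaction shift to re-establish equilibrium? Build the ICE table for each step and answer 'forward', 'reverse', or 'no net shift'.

Direction: reverse

Q₀ = 0.00465 vs Keq = 1800 ⇒ Q<K, forward
Step 1:
                   E          X          G
  init       0.03329      1.131    0.01875
  Δ         -0.03291   -0.03291    0.04936
  eq      3.8156e-04      1.098    0.06811
  solve Keq expr → x = 0.01645; check Q = 1800
Then add 0.2997 M of X.
Step 2:
                   E          X          G
  init    3.8156e-04      1.398    0.06811
  Δ       -8.0991e-05 -8.0991e-05 1.2149e-04
  eq      3.0057e-04      1.398    0.06823
  solve Keq expr → x = 4.0496e-05; check Q = 1800
Then remove 0.3875 M of X.
Step 3:
                   E          X          G
  init    3.0057e-04       1.01    0.06823
  Δ       1.1369e-04 1.1369e-04 -1.7053e-04
  eq      4.1426e-04       1.01    0.06806
  solve Keq expr → x = -5.6845e-05; check Q = 1800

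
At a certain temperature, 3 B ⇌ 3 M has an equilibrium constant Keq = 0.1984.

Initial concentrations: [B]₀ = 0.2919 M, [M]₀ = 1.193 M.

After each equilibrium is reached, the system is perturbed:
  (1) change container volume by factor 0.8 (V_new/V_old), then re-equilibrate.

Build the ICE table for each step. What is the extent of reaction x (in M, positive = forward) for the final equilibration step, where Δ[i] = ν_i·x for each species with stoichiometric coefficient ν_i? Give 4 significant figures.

Q₀ = 68.27 vs Keq = 0.1984 ⇒ Q>K, reverse
Step 1:
                   B          M
  I           0.2919      1.193
  C            0.646     -0.646
  E           0.9379      0.547
  solve Keq expr → x = -0.2153; check Q = 0.1984
Then change container volume by factor 0.8 (V_new/V_old).
Step 2:
                   B          M
  I            1.172     0.6838
  C                0          0
  E            1.172     0.6838
  solve Keq expr → x = 0; check Q = 0.1984

x = 0 M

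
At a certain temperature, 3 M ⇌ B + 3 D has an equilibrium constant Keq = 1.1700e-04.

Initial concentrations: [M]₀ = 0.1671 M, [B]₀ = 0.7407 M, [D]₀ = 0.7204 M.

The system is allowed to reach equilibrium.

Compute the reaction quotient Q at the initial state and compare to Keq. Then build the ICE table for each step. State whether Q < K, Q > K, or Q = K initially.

Q₀ = 59.35; Q > K (proceeds reverse)

Q₀ = 59.35 vs Keq = 1.1700e-04 ⇒ Q>K, reverse
Step 1:
                    M           B           D
  init         0.1671      0.7407      0.7204
  Δ            0.6694     -0.2231     -0.6694
  eq           0.8365      0.5176     0.05096
  solve Keq expr → x = -0.2231; check Q = 1.1700e-04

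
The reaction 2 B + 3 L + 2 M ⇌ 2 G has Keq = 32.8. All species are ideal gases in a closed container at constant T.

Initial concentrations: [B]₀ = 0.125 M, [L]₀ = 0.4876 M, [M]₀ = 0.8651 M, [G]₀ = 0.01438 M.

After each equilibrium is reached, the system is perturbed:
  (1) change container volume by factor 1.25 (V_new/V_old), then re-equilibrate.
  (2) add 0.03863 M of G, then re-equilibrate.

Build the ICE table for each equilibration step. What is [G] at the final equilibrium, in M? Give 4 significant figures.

Q₀ = 0.1525 vs Keq = 32.8 ⇒ Q<K, forward
Step 1:
                    B           L           M           G
  I             0.125      0.4876      0.8651     0.01438
  C          -0.06028    -0.09043    -0.06028     0.06028
  E           0.06472      0.3972      0.8048     0.07466
  solve Keq expr → x = 0.03014; check Q = 32.8
Then change container volume by factor 1.25 (V_new/V_old).
Step 2:
                    B           L           M           G
  I           0.05177      0.3177      0.6439     0.05973
  C           0.01253      0.0188     0.01253    -0.01253
  E           0.06431      0.3365      0.6564      0.0472
  solve Keq expr → x = -0.006267; check Q = 32.8
Then add 0.03863 M of G.
Step 3:
                    B           L           M           G
  I           0.06431      0.3365      0.6564     0.08583
  C           0.01722     0.02583     0.01722    -0.01722
  E           0.08153      0.3624      0.6736     0.06861
  solve Keq expr → x = -0.00861; check Q = 32.8

[G]_eq = 0.06861 M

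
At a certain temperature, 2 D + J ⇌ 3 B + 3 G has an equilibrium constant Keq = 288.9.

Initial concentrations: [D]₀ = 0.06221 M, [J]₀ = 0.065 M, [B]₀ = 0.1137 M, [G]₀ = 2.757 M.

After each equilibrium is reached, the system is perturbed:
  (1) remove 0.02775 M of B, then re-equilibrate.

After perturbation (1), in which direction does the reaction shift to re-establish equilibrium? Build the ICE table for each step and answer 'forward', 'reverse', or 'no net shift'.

Q₀ = 122.4 vs Keq = 288.9 ⇒ Q<K, forward
Step 1:
                  D         J         B         G
  I         0.06221     0.065    0.1137     2.757
  C        -0.01048 -0.005239   0.01572   0.01572
  E         0.05173   0.05976    0.1294     2.773
  solve Keq expr → x = 0.005239; check Q = 288.9
Then remove 0.02775 M of B.
Step 2:
                  D         J         B         G
  I         0.05173   0.05976    0.1017     2.773
  C       -0.007698 -0.003849   0.01155   0.01155
  E         0.04403   0.05591    0.1132     2.784
  solve Keq expr → x = 0.003849; check Q = 288.9

Direction: forward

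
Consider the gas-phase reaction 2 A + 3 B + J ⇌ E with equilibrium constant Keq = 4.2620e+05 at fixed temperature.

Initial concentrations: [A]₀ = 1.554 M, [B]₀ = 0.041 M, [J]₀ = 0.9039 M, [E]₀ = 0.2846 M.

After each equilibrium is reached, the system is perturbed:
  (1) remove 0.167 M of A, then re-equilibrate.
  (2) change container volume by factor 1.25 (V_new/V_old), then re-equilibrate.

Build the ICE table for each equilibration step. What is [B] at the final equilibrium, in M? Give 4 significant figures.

Q₀ = 1892 vs Keq = 4.2620e+05 ⇒ Q<K, forward
Step 1:
                    A           B           J           E
  Initial       1.554       0.041      0.9039      0.2846
  Change     -0.02272    -0.03408    -0.01136     0.01136
  Equil         1.531    0.006923      0.8925       0.296
  solve Keq expr → x = 0.01136; check Q = 4.2620e+05
Then remove 0.167 M of A.
Step 2:
                    A           B           J           E
  Initial       1.364    0.006923      0.8925       0.296
  Change   3.6708e-04  5.5062e-04  1.8354e-04 -1.8354e-04
  Equil         1.365    0.007474      0.8927      0.2958
  solve Keq expr → x = -1.8354e-04; check Q = 4.2620e+05
Then change container volume by factor 1.25 (V_new/V_old).
Step 3:
                    A           B           J           E
  Initial       1.092    0.005979      0.7142      0.2366
  Change      0.00178     0.00267  8.8986e-04 -8.8986e-04
  Equil         1.093    0.008648      0.7151      0.2357
  solve Keq expr → x = -8.8986e-04; check Q = 4.2620e+05

[B]_eq = 0.008648 M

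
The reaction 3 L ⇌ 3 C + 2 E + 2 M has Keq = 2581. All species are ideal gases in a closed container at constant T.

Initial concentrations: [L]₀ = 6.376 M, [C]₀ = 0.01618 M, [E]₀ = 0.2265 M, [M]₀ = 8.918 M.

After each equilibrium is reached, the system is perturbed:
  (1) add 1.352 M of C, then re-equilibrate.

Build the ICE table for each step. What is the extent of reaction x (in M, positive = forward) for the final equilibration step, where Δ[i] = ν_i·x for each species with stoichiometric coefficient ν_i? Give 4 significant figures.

Q₀ = 6.6675e-08 vs Keq = 2581 ⇒ Q<K, forward
Step 1:
                    L           C           E           M
  init          6.376     0.01618      0.2265       8.918
  Δ             -3.71        3.71       2.473       2.473
  eq            2.666       3.726         2.7       11.39
  solve Keq expr → x = 1.237; check Q = 2581
Then add 1.352 M of C.
Step 2:
                    L           C           E           M
  init          2.666       5.078         2.7       11.39
  Δ            0.4034     -0.4034      -0.269      -0.269
  eq             3.07       4.675       2.431       11.12
  solve Keq expr → x = -0.1345; check Q = 2581

x = -0.1345 M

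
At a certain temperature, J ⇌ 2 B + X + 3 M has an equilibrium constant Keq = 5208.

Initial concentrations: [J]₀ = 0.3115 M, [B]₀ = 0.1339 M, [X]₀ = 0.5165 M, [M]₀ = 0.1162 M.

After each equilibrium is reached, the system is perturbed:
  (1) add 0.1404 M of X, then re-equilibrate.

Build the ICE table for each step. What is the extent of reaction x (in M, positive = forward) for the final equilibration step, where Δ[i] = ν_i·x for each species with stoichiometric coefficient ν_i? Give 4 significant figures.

x = -1.7856e-05 M

Q₀ = 4.6644e-05 vs Keq = 5208 ⇒ Q<K, forward
Step 1:
                    J           B           X           M
  Initial      0.3115      0.1339      0.5165      0.1162
  Change      -0.3114      0.6228      0.3114      0.9342
  Equil    1.0548e-04      0.7567      0.8279        1.05
  solve Keq expr → x = 0.3114; check Q = 5208
Then add 0.1404 M of X.
Step 2:
                    J           B           X           M
  Initial  1.0548e-04      0.7567      0.9683        1.05
  Change   1.7856e-05 -3.5711e-05 -1.7856e-05 -5.3567e-05
  Equil    1.2334e-04      0.7567      0.9683        1.05
  solve Keq expr → x = -1.7856e-05; check Q = 5208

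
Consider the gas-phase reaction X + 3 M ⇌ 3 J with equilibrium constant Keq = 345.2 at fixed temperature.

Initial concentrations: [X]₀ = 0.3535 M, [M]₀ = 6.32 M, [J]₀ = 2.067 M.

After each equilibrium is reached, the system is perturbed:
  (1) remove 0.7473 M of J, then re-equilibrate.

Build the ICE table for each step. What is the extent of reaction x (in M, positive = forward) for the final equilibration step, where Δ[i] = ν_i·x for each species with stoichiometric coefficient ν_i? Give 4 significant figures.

Q₀ = 0.09896 vs Keq = 345.2 ⇒ Q<K, forward
Step 1:
                    X           M           J
  I            0.3535        6.32       2.067
  C           -0.3529      -1.059       1.059
  E        6.0740e-04       5.261       3.126
  solve Keq expr → x = 0.3529; check Q = 345.2
Then remove 0.7473 M of J.
Step 2:
                    X           M           J
  I        6.0740e-04       5.261       2.378
  C       -3.3930e-04   -0.001018    0.001018
  E        2.6810e-04        5.26       2.379
  solve Keq expr → x = 3.3930e-04; check Q = 345.2

x = 3.3930e-04 M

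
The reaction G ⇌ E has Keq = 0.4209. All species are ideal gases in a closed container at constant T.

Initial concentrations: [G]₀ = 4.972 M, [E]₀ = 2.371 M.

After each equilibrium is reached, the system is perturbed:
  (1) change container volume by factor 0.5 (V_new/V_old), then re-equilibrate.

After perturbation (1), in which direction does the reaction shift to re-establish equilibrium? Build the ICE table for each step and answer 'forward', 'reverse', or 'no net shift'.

Direction: no net shift

Q₀ = 0.4769 vs Keq = 0.4209 ⇒ Q>K, reverse
Step 1:
                    G           E
  init          4.972       2.371
  Δ            0.1959     -0.1959
  eq            5.168       2.175
  solve Keq expr → x = -0.1959; check Q = 0.4209
Then change container volume by factor 0.5 (V_new/V_old).
Step 2:
                    G           E
  init          10.34        4.35
  Δ                 0           0
  eq            10.34        4.35
  solve Keq expr → x = 0; check Q = 0.4209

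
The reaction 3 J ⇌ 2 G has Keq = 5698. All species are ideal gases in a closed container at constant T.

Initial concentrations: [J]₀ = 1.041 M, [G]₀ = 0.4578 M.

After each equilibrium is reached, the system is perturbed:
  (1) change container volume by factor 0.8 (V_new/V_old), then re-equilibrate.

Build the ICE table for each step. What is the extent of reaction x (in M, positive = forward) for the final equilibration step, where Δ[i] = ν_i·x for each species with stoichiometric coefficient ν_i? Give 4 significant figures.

x = 0.001755 M

Q₀ = 0.1858 vs Keq = 5698 ⇒ Q<K, forward
Step 1:
                    J           G
  Initial       1.041      0.4578
  Change      -0.9809      0.6539
  Equil       0.06008       1.112
  solve Keq expr → x = 0.327; check Q = 5698
Then change container volume by factor 0.8 (V_new/V_old).
Step 2:
                    J           G
  Initial     0.07511        1.39
  Change    -0.005266    0.003511
  Equil       0.06984       1.393
  solve Keq expr → x = 0.001755; check Q = 5698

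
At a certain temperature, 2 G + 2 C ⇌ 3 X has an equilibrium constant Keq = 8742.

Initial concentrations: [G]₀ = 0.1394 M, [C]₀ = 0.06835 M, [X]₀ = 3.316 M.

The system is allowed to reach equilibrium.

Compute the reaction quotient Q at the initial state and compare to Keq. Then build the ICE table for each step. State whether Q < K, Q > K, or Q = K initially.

Q₀ = 4.0164e+05; Q > K (proceeds reverse)

Q₀ = 4.0164e+05 vs Keq = 8742 ⇒ Q>K, reverse
Step 1:
                   G          C          X
  Initial     0.1394    0.06835      3.316
  Change      0.1406     0.1406    -0.2109
  Equil         0.28      0.209      3.105
  solve Keq expr → x = -0.07031; check Q = 8742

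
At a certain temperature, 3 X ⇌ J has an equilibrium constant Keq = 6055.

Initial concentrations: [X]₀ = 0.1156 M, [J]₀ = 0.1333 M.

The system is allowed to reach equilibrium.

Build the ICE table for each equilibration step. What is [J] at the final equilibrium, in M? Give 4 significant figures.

Q₀ = 86.29 vs Keq = 6055 ⇒ Q<K, forward
Step 1:
                  X         J
  init       0.1156    0.1333
  Δ         -0.0857   0.02857
  eq         0.0299    0.1619
  solve Keq expr → x = 0.02857; check Q = 6055

[J]_eq = 0.1619 M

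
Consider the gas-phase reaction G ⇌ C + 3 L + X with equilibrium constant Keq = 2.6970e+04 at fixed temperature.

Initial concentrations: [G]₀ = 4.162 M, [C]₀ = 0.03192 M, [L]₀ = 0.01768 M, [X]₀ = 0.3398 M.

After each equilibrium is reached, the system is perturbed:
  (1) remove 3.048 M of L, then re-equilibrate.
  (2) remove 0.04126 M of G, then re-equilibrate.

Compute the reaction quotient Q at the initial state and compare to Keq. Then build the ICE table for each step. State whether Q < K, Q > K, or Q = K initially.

Q₀ = 1.4402e-08; Q < K (proceeds forward)

Q₀ = 1.4402e-08 vs Keq = 2.6970e+04 ⇒ Q<K, forward
Step 1:
                    G           C           L           X
  init          4.162     0.03192     0.01768      0.3398
  Δ            -3.542       3.542       10.63       3.542
  eq           0.6201       3.574       10.64       3.882
  solve Keq expr → x = 3.542; check Q = 2.6970e+04
Then remove 3.048 M of L.
Step 2:
                    G           C           L           X
  init         0.6201       3.574       7.595       3.882
  Δ           -0.2692      0.2692      0.8076      0.2692
  eq           0.3509       3.843       8.403       4.151
  solve Keq expr → x = 0.2692; check Q = 2.6970e+04
Then remove 0.04126 M of G.
Step 3:
                    G           C           L           X
  init         0.3097       3.843       8.403       4.151
  Δ           0.02675    -0.02675    -0.08024    -0.02675
  eq           0.3364       3.816       8.323       4.124
  solve Keq expr → x = -0.02675; check Q = 2.6970e+04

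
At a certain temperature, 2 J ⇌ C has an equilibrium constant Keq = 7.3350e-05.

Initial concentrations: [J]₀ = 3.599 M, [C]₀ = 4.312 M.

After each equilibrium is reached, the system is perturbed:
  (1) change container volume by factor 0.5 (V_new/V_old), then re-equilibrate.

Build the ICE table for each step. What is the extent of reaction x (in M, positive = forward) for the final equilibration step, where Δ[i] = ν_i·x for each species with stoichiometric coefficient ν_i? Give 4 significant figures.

Q₀ = 0.3329 vs Keq = 7.3350e-05 ⇒ Q>K, reverse
Step 1:
                    J           C
  Initial       3.599       4.312
  Change        8.602      -4.301
  Equil          12.2     0.01092
  solve Keq expr → x = -4.301; check Q = 7.3350e-05
Then change container volume by factor 0.5 (V_new/V_old).
Step 2:
                    J           C
  Initial        24.4     0.02184
  Change     -0.04337     0.02168
  Equil         24.36     0.04352
  solve Keq expr → x = 0.02168; check Q = 7.3350e-05

x = 0.02168 M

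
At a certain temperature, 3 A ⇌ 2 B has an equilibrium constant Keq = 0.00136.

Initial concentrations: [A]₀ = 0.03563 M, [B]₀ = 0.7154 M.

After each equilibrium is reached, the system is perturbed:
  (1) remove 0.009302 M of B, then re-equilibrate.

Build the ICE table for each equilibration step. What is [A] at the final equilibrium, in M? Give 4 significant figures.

Q₀ = 1.1315e+04 vs Keq = 0.00136 ⇒ Q>K, reverse
Step 1:
                   A          B
  I          0.03563     0.7154
  C            1.014    -0.6758
  E            1.049    0.03964
  solve Keq expr → x = -0.3379; check Q = 0.00136
Then remove 0.009302 M of B.
Step 2:
                   A          B
  I            1.049    0.03034
  C         -0.01286   0.008575
  E            1.036    0.03891
  solve Keq expr → x = 0.004288; check Q = 0.00136

[A]_eq = 1.036 M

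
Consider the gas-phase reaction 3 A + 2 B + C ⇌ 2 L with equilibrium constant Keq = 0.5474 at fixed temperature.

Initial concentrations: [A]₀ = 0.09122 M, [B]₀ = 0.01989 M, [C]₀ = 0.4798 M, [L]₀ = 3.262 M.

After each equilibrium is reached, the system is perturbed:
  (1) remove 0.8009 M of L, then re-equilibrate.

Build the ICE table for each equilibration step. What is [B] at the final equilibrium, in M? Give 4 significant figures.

Q₀ = 7.3853e+07 vs Keq = 0.5474 ⇒ Q>K, reverse
Step 1:
                    A           B           C           L
  I           0.09122     0.01989      0.4798       3.262
  C             1.709       1.139      0.5697      -1.139
  E               1.8       1.159        1.05       2.123
  solve Keq expr → x = -0.5697; check Q = 0.5474
Then remove 0.8009 M of L.
Step 2:
                    A           B           C           L
  I               1.8       1.159        1.05       1.322
  C           -0.2207     -0.1471    -0.07356      0.1471
  E              1.58       1.012      0.9759       1.469
  solve Keq expr → x = 0.07356; check Q = 0.5474

[B]_eq = 1.012 M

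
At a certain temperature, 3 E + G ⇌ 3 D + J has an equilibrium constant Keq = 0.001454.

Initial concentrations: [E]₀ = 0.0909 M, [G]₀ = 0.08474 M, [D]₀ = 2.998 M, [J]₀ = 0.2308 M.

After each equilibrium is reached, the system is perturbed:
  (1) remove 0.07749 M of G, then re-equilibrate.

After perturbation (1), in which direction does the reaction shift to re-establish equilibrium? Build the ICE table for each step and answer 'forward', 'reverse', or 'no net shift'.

Q₀ = 9.7713e+04 vs Keq = 0.001454 ⇒ Q>K, reverse
Step 1:
                    E           G           D           J
  init         0.0909     0.08474       2.998      0.2308
  Δ            0.6923      0.2308     -0.6923     -0.2308
  eq           0.7832      0.3155       2.306  1.7985e-05
  solve Keq expr → x = -0.2308; check Q = 0.001454
Then remove 0.07749 M of G.
Step 2:
                    E           G           D           J
  init         0.7832       0.238       2.306  1.7985e-05
  Δ        1.3247e-05  4.4158e-06 -1.3247e-05 -4.4158e-06
  eq           0.7833       0.238       2.306  1.3569e-05
  solve Keq expr → x = -4.4158e-06; check Q = 0.001454

Direction: reverse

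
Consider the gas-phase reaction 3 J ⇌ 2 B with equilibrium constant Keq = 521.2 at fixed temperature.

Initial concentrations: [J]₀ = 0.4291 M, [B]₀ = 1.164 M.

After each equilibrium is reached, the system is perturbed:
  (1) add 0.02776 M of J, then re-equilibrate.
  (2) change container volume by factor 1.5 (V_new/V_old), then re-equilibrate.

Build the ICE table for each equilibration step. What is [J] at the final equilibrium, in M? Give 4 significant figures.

[J]_eq = 0.116 M

Q₀ = 17.15 vs Keq = 521.2 ⇒ Q<K, forward
Step 1:
                   J          B
  Initial     0.4291      1.164
  Change     -0.2774     0.1849
  Equil       0.1517      1.349
  solve Keq expr → x = 0.09247; check Q = 521.2
Then add 0.02776 M of J.
Step 2:
                   J          B
  Initial     0.1795      1.349
  Change    -0.02644    0.01763
  Equil        0.153      1.367
  solve Keq expr → x = 0.008814; check Q = 521.2
Then change container volume by factor 1.5 (V_new/V_old).
Step 3:
                   J          B
  Initial      0.102      0.911
  Change     0.01397  -0.009311
  Equil        0.116     0.9017
  solve Keq expr → x = -0.004655; check Q = 521.2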